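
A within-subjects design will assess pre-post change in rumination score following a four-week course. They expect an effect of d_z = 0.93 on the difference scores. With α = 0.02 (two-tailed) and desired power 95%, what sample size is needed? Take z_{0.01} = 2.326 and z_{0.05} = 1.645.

n = 19 pairs

For a paired (one-sample on differences) test: n = ((z_{α/2} + z_β) / d)².
z_{α/2} + z_β = 2.326 + 1.645 = 3.971.
n = (3.971 / 0.93)² = 4.270² = 18.23.
Round up.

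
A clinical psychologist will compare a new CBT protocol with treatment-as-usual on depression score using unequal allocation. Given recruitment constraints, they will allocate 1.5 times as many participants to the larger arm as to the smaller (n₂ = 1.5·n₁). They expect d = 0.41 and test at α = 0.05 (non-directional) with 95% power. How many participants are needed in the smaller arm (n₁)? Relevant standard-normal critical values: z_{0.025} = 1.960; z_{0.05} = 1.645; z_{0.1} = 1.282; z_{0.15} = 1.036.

With allocation ratio k = n₂/n₁ = 1.5, Var(x̄₁−x̄₂) = σ²(1/n₁ + 1/(k·n₁)) = σ²·(k+1)/(k·n₁).
So n₁ = (1 + 1/k)·((z_{α/2} + z_β)/d)² = 1.667 × (3.605/0.41)².
n₁ = 1.667 × 77.31 = 128.9.
Round up: n₁ = 129, giving n₂ = ⌈1.5 × 129⌉ = ⌈193.5⌉ = 194.

n₁ = 129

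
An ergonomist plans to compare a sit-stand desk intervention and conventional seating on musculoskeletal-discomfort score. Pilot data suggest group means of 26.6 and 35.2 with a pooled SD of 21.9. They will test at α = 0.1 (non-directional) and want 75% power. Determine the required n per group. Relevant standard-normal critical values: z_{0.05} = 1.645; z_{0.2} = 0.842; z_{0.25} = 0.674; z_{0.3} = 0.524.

Cohen's d = |M₁ − M₂| / SD_pooled = |26.6 − 35.2| / 21.9 = 8.6 / 21.9 = 0.393.
For two independent groups with equal n: n = 2·((z_{α/2} + z_β) / d)².
z_{α/2} + z_β = 1.645 + 0.674 = 2.319.
n = 2 × (2.319 / 0.393)² = 2 × 5.901² = 2 × 34.82 = 69.6.
Round up to the next whole participant.

n = 70 per group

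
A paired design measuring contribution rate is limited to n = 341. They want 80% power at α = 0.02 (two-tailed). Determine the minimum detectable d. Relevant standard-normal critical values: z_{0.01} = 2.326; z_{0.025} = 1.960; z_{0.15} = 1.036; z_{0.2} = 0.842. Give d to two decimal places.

For a single sample (or paired design) of n = 341: d_min = (z_{α/2} + z_β)/√n.
z-sum = 2.326 + 0.842 = 3.168.
d_min = 3.168 / √341 = 3.168 / 18.466 = 0.172.

d_min ≈ 0.17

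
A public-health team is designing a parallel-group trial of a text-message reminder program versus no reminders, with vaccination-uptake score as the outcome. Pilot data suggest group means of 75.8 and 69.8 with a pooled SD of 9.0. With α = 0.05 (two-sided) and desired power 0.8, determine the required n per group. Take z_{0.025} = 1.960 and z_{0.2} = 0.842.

n = 36 per group

Cohen's d = |M₁ − M₂| / SD_pooled = |75.8 − 69.8| / 9.0 = 6.0 / 9.0 = 0.667.
For two independent groups with equal n: n = 2·((z_{α/2} + z_β) / d)².
z_{α/2} + z_β = 1.960 + 0.842 = 2.802.
n = 2 × (2.802 / 0.667)² = 2 × 4.201² = 2 × 17.65 = 35.3.
Round up to the next whole participant.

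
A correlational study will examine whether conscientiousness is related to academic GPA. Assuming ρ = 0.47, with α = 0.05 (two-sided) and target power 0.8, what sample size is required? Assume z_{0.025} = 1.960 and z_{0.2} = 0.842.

Fisher's z: C = ½·ln((1+r)/(1−r)) = ½·ln(2.7736) = 0.5101.
n = ((z_{α/2} + z_β)/C)² + 3.
(1.960 + 0.842) / 0.5101 = 2.802 / 0.5101 = 5.493.
n = 5.493² + 3 = 30.17 + 3 = 33.2.
Round up.

n = 34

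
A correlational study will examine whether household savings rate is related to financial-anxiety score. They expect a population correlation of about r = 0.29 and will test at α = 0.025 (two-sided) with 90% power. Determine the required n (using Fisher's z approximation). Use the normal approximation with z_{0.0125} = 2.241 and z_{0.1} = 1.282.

n = 143

Fisher's z: C = ½·ln((1+r)/(1−r)) = ½·ln(1.8169) = 0.2986.
n = ((z_{α/2} + z_β)/C)² + 3.
(2.241 + 1.282) / 0.2986 = 3.523 / 0.2986 = 11.798.
n = 11.798² + 3 = 139.20 + 3 = 142.2.
Round up.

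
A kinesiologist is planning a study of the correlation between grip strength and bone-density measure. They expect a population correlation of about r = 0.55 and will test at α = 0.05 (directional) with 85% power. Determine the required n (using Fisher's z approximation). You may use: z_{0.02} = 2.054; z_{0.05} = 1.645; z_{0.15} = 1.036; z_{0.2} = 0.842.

n = 22

Fisher's z: C = ½·ln((1+r)/(1−r)) = ½·ln(3.4444) = 0.6184.
n = ((z_{α} + z_β)/C)² + 3.
(1.645 + 1.036) / 0.6184 = 2.681 / 0.6184 = 4.335.
n = 4.335² + 3 = 18.80 + 3 = 21.8.
Round up.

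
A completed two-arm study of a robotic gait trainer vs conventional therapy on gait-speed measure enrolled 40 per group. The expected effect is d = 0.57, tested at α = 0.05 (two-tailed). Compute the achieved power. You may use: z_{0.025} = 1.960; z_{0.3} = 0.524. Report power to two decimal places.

power ≈ 0.72

For two equal groups, power = Φ(d·√(n/2) − z_{α/2}).
d·√(n/2) = 0.57 × √(40/2) = 0.57 × 4.472 = 2.549.
z_β = 2.549 − 1.960 = 0.589.
Power = Φ(0.589) = 0.722.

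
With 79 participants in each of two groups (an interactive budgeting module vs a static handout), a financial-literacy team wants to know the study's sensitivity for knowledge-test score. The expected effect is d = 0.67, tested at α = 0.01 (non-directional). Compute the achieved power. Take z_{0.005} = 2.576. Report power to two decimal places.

For two equal groups, power = Φ(d·√(n/2) − z_{α/2}).
d·√(n/2) = 0.67 × √(79/2) = 0.67 × 6.285 = 4.211.
z_β = 4.211 − 2.576 = 1.635.
Power = Φ(1.635) = 0.949.

power ≈ 0.95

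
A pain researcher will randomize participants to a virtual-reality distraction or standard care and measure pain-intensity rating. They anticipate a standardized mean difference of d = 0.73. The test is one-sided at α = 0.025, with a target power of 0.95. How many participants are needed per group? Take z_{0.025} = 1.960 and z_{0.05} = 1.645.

For two independent groups with equal n: n = 2·((z_{α} + z_β) / d)².
z_{α} + z_β = 1.960 + 1.645 = 3.605.
n = 2 × (3.605 / 0.73)² = 2 × 4.938² = 2 × 24.39 = 48.8.
Round up to the next whole participant.

n = 49 per group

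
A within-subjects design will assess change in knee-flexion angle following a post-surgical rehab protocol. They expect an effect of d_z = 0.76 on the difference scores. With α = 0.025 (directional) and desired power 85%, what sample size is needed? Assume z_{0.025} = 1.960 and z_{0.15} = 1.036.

For a paired (one-sample on differences) test: n = ((z_{α} + z_β) / d)².
z_{α} + z_β = 1.960 + 1.036 = 2.996.
n = (2.996 / 0.76)² = 3.942² = 15.54.
Round up.

n = 16 pairs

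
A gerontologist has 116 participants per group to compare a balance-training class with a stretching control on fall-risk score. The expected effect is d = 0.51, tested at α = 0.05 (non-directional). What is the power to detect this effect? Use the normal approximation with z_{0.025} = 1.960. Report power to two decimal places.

For two equal groups, power = Φ(d·√(n/2) − z_{α/2}).
d·√(n/2) = 0.51 × √(116/2) = 0.51 × 7.616 = 3.884.
z_β = 3.884 − 1.960 = 1.924.
Power = Φ(1.924) = 0.973.

power ≈ 0.97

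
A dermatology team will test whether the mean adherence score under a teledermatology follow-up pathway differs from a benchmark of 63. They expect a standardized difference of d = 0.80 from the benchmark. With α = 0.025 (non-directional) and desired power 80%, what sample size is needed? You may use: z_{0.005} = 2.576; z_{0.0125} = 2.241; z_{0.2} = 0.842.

For a one-sample test: n = ((z_{α/2} + z_β) / d)².
z_{α/2} + z_β = 2.241 + 0.842 = 3.083.
n = (3.083 / 0.80)² = 3.854² = 14.85.
Round up.

n = 15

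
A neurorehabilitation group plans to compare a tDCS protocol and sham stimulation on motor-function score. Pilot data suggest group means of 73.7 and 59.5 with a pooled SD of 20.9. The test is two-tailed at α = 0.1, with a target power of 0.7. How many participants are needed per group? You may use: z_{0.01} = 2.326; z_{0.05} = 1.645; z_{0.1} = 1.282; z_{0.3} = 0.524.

Cohen's d = |M₁ − M₂| / SD_pooled = |73.7 − 59.5| / 20.9 = 14.2 / 20.9 = 0.679.
For two independent groups with equal n: n = 2·((z_{α/2} + z_β) / d)².
z_{α/2} + z_β = 1.645 + 0.524 = 2.169.
n = 2 × (2.169 / 0.679)² = 2 × 3.194² = 2 × 10.20 = 20.4.
Round up to the next whole participant.

n = 21 per group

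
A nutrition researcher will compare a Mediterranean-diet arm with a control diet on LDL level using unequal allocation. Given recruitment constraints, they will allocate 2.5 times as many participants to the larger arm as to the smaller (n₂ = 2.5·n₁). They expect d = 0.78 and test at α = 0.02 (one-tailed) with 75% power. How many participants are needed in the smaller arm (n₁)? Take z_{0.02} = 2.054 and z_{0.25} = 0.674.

n₁ = 18

With allocation ratio k = n₂/n₁ = 2.5, Var(x̄₁−x̄₂) = σ²(1/n₁ + 1/(k·n₁)) = σ²·(k+1)/(k·n₁).
So n₁ = (1 + 1/k)·((z_{α} + z_β)/d)² = 1.400 × (2.728/0.78)².
n₁ = 1.400 × 12.23 = 17.1.
Round up: n₁ = 18, giving n₂ = 2.5 × 18 = 45.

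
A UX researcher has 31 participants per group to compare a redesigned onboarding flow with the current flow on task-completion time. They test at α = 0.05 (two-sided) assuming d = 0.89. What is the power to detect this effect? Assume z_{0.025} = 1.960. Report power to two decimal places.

power ≈ 0.94

For two equal groups, power = Φ(d·√(n/2) − z_{α/2}).
d·√(n/2) = 0.89 × √(31/2) = 0.89 × 3.937 = 3.504.
z_β = 3.504 − 1.960 = 1.544.
Power = Φ(1.544) = 0.939.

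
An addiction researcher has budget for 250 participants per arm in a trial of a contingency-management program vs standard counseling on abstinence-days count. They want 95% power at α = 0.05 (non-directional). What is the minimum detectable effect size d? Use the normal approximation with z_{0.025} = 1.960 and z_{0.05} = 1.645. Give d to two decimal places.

d_min ≈ 0.32

For two independent groups of n = 250 each: d_min = (z_{α/2} + z_β)·√(2/n).
z-sum = 1.960 + 1.645 = 3.605.
d_min = 3.605 × √(2/250) = 3.605 × 0.0894 = 0.322.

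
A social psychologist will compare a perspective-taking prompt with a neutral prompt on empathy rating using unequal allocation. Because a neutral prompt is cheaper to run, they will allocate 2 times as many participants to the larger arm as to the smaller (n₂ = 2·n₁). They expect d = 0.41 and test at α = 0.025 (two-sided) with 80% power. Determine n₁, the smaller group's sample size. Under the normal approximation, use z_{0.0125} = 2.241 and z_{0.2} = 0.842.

With allocation ratio k = n₂/n₁ = 2, Var(x̄₁−x̄₂) = σ²(1/n₁ + 1/(k·n₁)) = σ²·(k+1)/(k·n₁).
So n₁ = (1 + 1/k)·((z_{α/2} + z_β)/d)² = 1.500 × (3.083/0.41)².
n₁ = 1.500 × 56.54 = 84.8.
Round up: n₁ = 85, giving n₂ = 2 × 85 = 170.

n₁ = 85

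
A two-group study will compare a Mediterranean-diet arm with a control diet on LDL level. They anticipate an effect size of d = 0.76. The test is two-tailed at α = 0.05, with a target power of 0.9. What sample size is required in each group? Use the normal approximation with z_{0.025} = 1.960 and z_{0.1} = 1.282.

n = 37 per group

For two independent groups with equal n: n = 2·((z_{α/2} + z_β) / d)².
z_{α/2} + z_β = 1.960 + 1.282 = 3.242.
n = 2 × (3.242 / 0.76)² = 2 × 4.266² = 2 × 18.20 = 36.4.
Round up to the next whole participant.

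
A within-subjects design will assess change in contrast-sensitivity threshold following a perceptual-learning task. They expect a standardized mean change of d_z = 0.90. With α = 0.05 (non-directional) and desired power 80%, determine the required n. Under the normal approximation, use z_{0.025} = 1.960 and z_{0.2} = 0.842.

n = 10 pairs

For a paired (one-sample on differences) test: n = ((z_{α/2} + z_β) / d)².
z_{α/2} + z_β = 1.960 + 0.842 = 2.802.
n = (2.802 / 0.90)² = 3.113² = 9.69.
Round up.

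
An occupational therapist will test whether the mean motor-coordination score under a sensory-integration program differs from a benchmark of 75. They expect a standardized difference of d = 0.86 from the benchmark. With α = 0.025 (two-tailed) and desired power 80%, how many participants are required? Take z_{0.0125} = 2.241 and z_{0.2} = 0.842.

For a one-sample test: n = ((z_{α/2} + z_β) / d)².
z_{α/2} + z_β = 2.241 + 0.842 = 3.083.
n = (3.083 / 0.86)² = 3.585² = 12.85.
Round up.

n = 13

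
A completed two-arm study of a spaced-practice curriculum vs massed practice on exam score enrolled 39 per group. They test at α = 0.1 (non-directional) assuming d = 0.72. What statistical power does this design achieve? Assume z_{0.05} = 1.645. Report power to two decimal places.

power ≈ 0.94

For two equal groups, power = Φ(d·√(n/2) − z_{α/2}).
d·√(n/2) = 0.72 × √(39/2) = 0.72 × 4.416 = 3.179.
z_β = 3.179 − 1.645 = 1.534.
Power = Φ(1.534) = 0.938.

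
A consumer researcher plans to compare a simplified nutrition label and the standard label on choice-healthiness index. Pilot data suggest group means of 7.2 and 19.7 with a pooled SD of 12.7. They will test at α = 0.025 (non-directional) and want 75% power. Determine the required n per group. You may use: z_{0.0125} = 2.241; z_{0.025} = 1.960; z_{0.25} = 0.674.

Cohen's d = |M₁ − M₂| / SD_pooled = |7.2 − 19.7| / 12.7 = 12.5 / 12.7 = 0.984.
For two independent groups with equal n: n = 2·((z_{α/2} + z_β) / d)².
z_{α/2} + z_β = 2.241 + 0.674 = 2.915.
n = 2 × (2.915 / 0.984)² = 2 × 2.962² = 2 × 8.78 = 17.6.
Round up to the next whole participant.

n = 18 per group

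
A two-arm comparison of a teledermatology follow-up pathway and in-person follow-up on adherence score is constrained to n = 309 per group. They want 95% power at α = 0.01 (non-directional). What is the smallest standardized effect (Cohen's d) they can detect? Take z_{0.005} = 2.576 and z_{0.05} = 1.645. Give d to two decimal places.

d_min ≈ 0.34

For two independent groups of n = 309 each: d_min = (z_{α/2} + z_β)·√(2/n).
z-sum = 2.576 + 1.645 = 4.221.
d_min = 4.221 × √(2/309) = 4.221 × 0.0805 = 0.340.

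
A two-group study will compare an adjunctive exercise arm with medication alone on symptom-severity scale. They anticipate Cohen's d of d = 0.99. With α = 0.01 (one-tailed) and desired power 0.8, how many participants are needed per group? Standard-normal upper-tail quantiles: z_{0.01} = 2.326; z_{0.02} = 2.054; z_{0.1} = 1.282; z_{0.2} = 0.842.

n = 21 per group

For two independent groups with equal n: n = 2·((z_{α} + z_β) / d)².
z_{α} + z_β = 2.326 + 0.842 = 3.168.
n = 2 × (3.168 / 0.99)² = 2 × 3.200² = 2 × 10.24 = 20.5.
Round up to the next whole participant.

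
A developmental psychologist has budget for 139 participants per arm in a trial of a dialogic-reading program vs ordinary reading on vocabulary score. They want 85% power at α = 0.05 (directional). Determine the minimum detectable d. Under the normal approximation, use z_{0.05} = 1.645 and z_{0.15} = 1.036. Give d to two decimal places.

For two independent groups of n = 139 each: d_min = (z_{α} + z_β)·√(2/n).
z-sum = 1.645 + 1.036 = 2.681.
d_min = 2.681 × √(2/139) = 2.681 × 0.1200 = 0.322.

d_min ≈ 0.32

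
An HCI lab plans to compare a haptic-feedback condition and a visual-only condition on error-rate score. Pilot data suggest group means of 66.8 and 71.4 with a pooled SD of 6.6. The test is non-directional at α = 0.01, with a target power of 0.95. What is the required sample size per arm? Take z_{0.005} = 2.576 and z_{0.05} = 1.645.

n = 74 per group

Cohen's d = |M₁ − M₂| / SD_pooled = |66.8 − 71.4| / 6.6 = 4.6 / 6.6 = 0.697.
For two independent groups with equal n: n = 2·((z_{α/2} + z_β) / d)².
z_{α/2} + z_β = 2.576 + 1.645 = 4.221.
n = 2 × (4.221 / 0.697)² = 2 × 6.056² = 2 × 36.67 = 73.3.
Round up to the next whole participant.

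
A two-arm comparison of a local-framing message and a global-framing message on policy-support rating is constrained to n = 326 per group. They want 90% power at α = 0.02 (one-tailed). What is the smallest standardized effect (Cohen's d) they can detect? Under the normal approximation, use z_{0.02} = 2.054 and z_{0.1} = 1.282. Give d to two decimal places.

For two independent groups of n = 326 each: d_min = (z_{α} + z_β)·√(2/n).
z-sum = 2.054 + 1.282 = 3.336.
d_min = 3.336 × √(2/326) = 3.336 × 0.0783 = 0.261.

d_min ≈ 0.26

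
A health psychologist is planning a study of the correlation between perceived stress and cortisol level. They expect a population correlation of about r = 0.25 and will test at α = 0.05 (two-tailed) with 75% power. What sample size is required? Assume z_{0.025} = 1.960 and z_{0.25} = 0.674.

Fisher's z: C = ½·ln((1+r)/(1−r)) = ½·ln(1.6667) = 0.2554.
n = ((z_{α/2} + z_β)/C)² + 3.
(1.960 + 0.674) / 0.2554 = 2.634 / 0.2554 = 10.313.
n = 10.313² + 3 = 106.36 + 3 = 109.4.
Round up.

n = 110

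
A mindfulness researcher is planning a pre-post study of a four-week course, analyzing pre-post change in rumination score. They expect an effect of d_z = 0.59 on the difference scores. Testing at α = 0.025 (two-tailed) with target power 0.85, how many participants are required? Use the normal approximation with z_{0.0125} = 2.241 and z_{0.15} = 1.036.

n = 31 pairs

For a paired (one-sample on differences) test: n = ((z_{α/2} + z_β) / d)².
z_{α/2} + z_β = 2.241 + 1.036 = 3.277.
n = (3.277 / 0.59)² = 5.554² = 30.85.
Round up.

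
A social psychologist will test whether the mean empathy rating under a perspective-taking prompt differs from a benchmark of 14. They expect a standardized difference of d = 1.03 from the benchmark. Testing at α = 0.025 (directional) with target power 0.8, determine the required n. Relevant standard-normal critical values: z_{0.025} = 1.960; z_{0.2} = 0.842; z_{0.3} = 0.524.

For a one-sample test: n = ((z_{α} + z_β) / d)².
z_{α} + z_β = 1.960 + 0.842 = 2.802.
n = (2.802 / 1.03)² = 2.720² = 7.40.
Round up.

n = 8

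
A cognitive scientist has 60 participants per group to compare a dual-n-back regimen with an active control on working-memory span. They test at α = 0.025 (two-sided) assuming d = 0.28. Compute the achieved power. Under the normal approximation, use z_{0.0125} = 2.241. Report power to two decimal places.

For two equal groups, power = Φ(d·√(n/2) − z_{α/2}).
d·√(n/2) = 0.28 × √(60/2) = 0.28 × 5.477 = 1.534.
z_β = 1.534 − 2.241 = -0.707.
Power = Φ(-0.707) = 0.240.

power ≈ 0.24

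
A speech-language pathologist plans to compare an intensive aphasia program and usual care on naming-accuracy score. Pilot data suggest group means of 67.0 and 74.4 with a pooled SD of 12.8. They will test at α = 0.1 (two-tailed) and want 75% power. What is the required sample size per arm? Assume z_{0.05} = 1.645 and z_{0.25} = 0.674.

Cohen's d = |M₁ − M₂| / SD_pooled = |67.0 − 74.4| / 12.8 = 7.4 / 12.8 = 0.578.
For two independent groups with equal n: n = 2·((z_{α/2} + z_β) / d)².
z_{α/2} + z_β = 1.645 + 0.674 = 2.319.
n = 2 × (2.319 / 0.578)² = 2 × 4.012² = 2 × 16.10 = 32.2.
Round up to the next whole participant.

n = 33 per group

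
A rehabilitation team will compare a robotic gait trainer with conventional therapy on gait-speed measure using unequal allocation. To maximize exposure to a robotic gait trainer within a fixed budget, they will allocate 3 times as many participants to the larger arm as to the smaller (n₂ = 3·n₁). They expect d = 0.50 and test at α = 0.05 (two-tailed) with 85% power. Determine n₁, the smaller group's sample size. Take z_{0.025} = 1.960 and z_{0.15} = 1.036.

n₁ = 48

With allocation ratio k = n₂/n₁ = 3, Var(x̄₁−x̄₂) = σ²(1/n₁ + 1/(k·n₁)) = σ²·(k+1)/(k·n₁).
So n₁ = (1 + 1/k)·((z_{α/2} + z_β)/d)² = 1.333 × (2.996/0.50)².
n₁ = 1.333 × 35.90 = 47.9.
Round up: n₁ = 48, giving n₂ = 3 × 48 = 144.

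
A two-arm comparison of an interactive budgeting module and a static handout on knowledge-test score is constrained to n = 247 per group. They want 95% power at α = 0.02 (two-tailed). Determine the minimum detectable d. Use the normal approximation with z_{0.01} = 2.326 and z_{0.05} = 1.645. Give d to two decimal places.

For two independent groups of n = 247 each: d_min = (z_{α/2} + z_β)·√(2/n).
z-sum = 2.326 + 1.645 = 3.971.
d_min = 3.971 × √(2/247) = 3.971 × 0.0900 = 0.357.

d_min ≈ 0.36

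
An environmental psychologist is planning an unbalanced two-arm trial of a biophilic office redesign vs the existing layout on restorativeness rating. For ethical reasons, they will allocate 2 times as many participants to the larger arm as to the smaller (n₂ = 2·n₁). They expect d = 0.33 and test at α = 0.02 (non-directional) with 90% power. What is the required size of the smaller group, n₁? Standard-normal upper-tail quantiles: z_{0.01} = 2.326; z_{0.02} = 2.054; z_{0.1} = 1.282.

n₁ = 180

With allocation ratio k = n₂/n₁ = 2, Var(x̄₁−x̄₂) = σ²(1/n₁ + 1/(k·n₁)) = σ²·(k+1)/(k·n₁).
So n₁ = (1 + 1/k)·((z_{α/2} + z_β)/d)² = 1.500 × (3.608/0.33)².
n₁ = 1.500 × 119.54 = 179.3.
Round up: n₁ = 180, giving n₂ = 2 × 180 = 360.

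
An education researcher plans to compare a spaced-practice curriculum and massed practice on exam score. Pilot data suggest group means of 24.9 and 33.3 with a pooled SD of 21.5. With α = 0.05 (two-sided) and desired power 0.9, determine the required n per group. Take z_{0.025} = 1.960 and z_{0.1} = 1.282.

n = 138 per group

Cohen's d = |M₁ − M₂| / SD_pooled = |24.9 − 33.3| / 21.5 = 8.4 / 21.5 = 0.391.
For two independent groups with equal n: n = 2·((z_{α/2} + z_β) / d)².
z_{α/2} + z_β = 1.960 + 1.282 = 3.242.
n = 2 × (3.242 / 0.391)² = 2 × 8.292² = 2 × 68.75 = 137.5.
Round up to the next whole participant.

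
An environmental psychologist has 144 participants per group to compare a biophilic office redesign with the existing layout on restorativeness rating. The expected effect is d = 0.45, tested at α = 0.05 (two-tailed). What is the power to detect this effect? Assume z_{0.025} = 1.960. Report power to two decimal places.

power ≈ 0.97

For two equal groups, power = Φ(d·√(n/2) − z_{α/2}).
d·√(n/2) = 0.45 × √(144/2) = 0.45 × 8.485 = 3.818.
z_β = 3.818 − 1.960 = 1.858.
Power = Φ(1.858) = 0.968.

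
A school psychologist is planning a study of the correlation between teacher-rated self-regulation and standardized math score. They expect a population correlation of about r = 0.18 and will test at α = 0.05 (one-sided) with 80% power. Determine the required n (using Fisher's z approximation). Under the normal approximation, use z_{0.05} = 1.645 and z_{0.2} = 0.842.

Fisher's z: C = ½·ln((1+r)/(1−r)) = ½·ln(1.4390) = 0.1820.
n = ((z_{α} + z_β)/C)² + 3.
(1.645 + 0.842) / 0.1820 = 2.487 / 0.1820 = 13.665.
n = 13.665² + 3 = 186.73 + 3 = 189.7.
Round up.

n = 190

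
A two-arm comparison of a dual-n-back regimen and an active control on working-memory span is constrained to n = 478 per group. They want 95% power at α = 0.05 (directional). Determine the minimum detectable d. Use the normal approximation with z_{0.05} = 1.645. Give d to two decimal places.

For two independent groups of n = 478 each: d_min = (z_{α} + z_β)·√(2/n).
z-sum = 1.645 + 1.645 = 3.290.
d_min = 3.290 × √(2/478) = 3.290 × 0.0647 = 0.213.

d_min ≈ 0.21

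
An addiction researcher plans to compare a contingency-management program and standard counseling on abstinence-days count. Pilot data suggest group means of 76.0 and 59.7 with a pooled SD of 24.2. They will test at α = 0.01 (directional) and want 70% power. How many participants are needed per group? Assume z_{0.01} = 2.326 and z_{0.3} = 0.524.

n = 36 per group

Cohen's d = |M₁ − M₂| / SD_pooled = |76.0 − 59.7| / 24.2 = 16.3 / 24.2 = 0.674.
For two independent groups with equal n: n = 2·((z_{α} + z_β) / d)².
z_{α} + z_β = 2.326 + 0.524 = 2.850.
n = 2 × (2.850 / 0.674)² = 2 × 4.228² = 2 × 17.88 = 35.8.
Round up to the next whole participant.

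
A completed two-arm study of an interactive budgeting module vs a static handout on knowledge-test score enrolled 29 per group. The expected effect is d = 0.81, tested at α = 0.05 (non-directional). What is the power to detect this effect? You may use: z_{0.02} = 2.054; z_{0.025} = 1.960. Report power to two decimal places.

For two equal groups, power = Φ(d·√(n/2) − z_{α/2}).
d·√(n/2) = 0.81 × √(29/2) = 0.81 × 3.808 = 3.084.
z_β = 3.084 − 1.960 = 1.124.
Power = Φ(1.124) = 0.870.

power ≈ 0.87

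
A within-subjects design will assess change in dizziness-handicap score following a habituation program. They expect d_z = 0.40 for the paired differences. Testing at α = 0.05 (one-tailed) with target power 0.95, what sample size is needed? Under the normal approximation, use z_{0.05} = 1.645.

For a paired (one-sample on differences) test: n = ((z_{α} + z_β) / d)².
z_{α} + z_β = 1.645 + 1.645 = 3.290.
n = (3.290 / 0.40)² = 8.225² = 67.65.
Round up.

n = 68 pairs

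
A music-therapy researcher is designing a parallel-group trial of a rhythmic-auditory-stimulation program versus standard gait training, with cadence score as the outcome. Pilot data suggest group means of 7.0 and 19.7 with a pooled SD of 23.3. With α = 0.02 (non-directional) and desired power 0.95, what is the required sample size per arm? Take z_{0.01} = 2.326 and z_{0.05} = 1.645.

Cohen's d = |M₁ − M₂| / SD_pooled = |7.0 − 19.7| / 23.3 = 12.7 / 23.3 = 0.545.
For two independent groups with equal n: n = 2·((z_{α/2} + z_β) / d)².
z_{α/2} + z_β = 2.326 + 1.645 = 3.971.
n = 2 × (3.971 / 0.545)² = 2 × 7.286² = 2 × 53.09 = 106.2.
Round up to the next whole participant.

n = 107 per group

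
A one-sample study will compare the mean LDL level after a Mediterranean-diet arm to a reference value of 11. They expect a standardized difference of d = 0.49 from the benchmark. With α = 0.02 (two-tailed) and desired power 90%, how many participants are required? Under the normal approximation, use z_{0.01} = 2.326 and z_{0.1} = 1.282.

For a one-sample test: n = ((z_{α/2} + z_β) / d)².
z_{α/2} + z_β = 2.326 + 1.282 = 3.608.
n = (3.608 / 0.49)² = 7.363² = 54.22.
Round up.

n = 55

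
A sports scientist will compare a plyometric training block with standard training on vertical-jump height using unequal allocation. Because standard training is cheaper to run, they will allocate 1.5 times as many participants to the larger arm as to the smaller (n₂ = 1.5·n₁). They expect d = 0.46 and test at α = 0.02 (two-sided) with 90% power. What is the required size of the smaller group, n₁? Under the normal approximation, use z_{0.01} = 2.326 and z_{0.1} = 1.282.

With allocation ratio k = n₂/n₁ = 1.5, Var(x̄₁−x̄₂) = σ²(1/n₁ + 1/(k·n₁)) = σ²·(k+1)/(k·n₁).
So n₁ = (1 + 1/k)·((z_{α/2} + z_β)/d)² = 1.667 × (3.608/0.46)².
n₁ = 1.667 × 61.52 = 102.5.
Round up: n₁ = 103, giving n₂ = ⌈1.5 × 103⌉ = ⌈154.5⌉ = 155.

n₁ = 103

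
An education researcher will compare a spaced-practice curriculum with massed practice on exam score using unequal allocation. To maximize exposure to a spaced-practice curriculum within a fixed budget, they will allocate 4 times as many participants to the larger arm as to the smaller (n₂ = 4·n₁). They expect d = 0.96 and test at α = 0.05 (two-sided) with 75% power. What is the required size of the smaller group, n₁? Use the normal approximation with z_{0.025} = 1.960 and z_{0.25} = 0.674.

n₁ = 10

With allocation ratio k = n₂/n₁ = 4, Var(x̄₁−x̄₂) = σ²(1/n₁ + 1/(k·n₁)) = σ²·(k+1)/(k·n₁).
So n₁ = (1 + 1/k)·((z_{α/2} + z_β)/d)² = 1.250 × (2.634/0.96)².
n₁ = 1.250 × 7.53 = 9.4.
Round up: n₁ = 10, giving n₂ = 4 × 10 = 40.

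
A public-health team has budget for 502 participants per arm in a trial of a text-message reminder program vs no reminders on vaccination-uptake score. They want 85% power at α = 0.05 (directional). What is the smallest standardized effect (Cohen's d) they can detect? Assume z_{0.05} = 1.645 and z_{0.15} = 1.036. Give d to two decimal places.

For two independent groups of n = 502 each: d_min = (z_{α} + z_β)·√(2/n).
z-sum = 1.645 + 1.036 = 2.681.
d_min = 2.681 × √(2/502) = 2.681 × 0.0631 = 0.169.

d_min ≈ 0.17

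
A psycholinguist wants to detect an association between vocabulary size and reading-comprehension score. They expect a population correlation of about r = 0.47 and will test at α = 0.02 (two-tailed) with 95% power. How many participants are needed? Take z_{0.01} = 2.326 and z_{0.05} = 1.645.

Fisher's z: C = ½·ln((1+r)/(1−r)) = ½·ln(2.7736) = 0.5101.
n = ((z_{α/2} + z_β)/C)² + 3.
(2.326 + 1.645) / 0.5101 = 3.971 / 0.5101 = 7.785.
n = 7.785² + 3 = 60.60 + 3 = 63.6.
Round up.

n = 64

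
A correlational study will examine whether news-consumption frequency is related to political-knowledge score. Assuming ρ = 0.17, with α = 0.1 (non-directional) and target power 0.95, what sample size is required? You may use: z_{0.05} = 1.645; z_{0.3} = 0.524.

n = 371

Fisher's z: C = ½·ln((1+r)/(1−r)) = ½·ln(1.4096) = 0.1717.
n = ((z_{α/2} + z_β)/C)² + 3.
(1.645 + 1.645) / 0.1717 = 3.290 / 0.1717 = 19.161.
n = 19.161² + 3 = 367.16 + 3 = 370.2.
Round up.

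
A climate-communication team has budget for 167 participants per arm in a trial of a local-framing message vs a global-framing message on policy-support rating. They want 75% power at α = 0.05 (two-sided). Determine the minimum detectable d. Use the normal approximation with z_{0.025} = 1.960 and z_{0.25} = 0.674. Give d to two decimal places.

For two independent groups of n = 167 each: d_min = (z_{α/2} + z_β)·√(2/n).
z-sum = 1.960 + 0.674 = 2.634.
d_min = 2.634 × √(2/167) = 2.634 × 0.1094 = 0.288.

d_min ≈ 0.29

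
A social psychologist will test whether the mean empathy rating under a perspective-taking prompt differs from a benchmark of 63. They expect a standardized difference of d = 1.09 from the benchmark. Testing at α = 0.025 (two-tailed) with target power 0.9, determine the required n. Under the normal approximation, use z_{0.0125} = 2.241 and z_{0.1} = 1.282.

n = 11

For a one-sample test: n = ((z_{α/2} + z_β) / d)².
z_{α/2} + z_β = 2.241 + 1.282 = 3.523.
n = (3.523 / 1.09)² = 3.232² = 10.45.
Round up.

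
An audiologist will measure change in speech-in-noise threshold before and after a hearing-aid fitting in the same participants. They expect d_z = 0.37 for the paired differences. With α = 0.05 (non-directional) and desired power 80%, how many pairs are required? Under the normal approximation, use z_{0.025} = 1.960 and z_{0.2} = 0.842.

n = 58 pairs

For a paired (one-sample on differences) test: n = ((z_{α/2} + z_β) / d)².
z_{α/2} + z_β = 1.960 + 0.842 = 2.802.
n = (2.802 / 0.37)² = 7.573² = 57.35.
Round up.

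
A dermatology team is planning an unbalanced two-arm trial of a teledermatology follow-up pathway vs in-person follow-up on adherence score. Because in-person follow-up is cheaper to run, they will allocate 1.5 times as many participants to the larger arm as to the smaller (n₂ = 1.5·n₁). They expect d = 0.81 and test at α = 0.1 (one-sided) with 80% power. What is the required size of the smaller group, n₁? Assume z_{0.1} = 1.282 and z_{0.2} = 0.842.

n₁ = 12

With allocation ratio k = n₂/n₁ = 1.5, Var(x̄₁−x̄₂) = σ²(1/n₁ + 1/(k·n₁)) = σ²·(k+1)/(k·n₁).
So n₁ = (1 + 1/k)·((z_{α} + z_β)/d)² = 1.667 × (2.124/0.81)².
n₁ = 1.667 × 6.88 = 11.5.
Round up: n₁ = 12, giving n₂ = 1.5 × 12 = 18.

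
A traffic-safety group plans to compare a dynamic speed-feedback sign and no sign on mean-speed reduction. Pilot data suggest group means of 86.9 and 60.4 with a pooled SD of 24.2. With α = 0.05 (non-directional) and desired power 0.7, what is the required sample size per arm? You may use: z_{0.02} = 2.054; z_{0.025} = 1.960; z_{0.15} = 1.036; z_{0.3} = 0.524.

Cohen's d = |M₁ − M₂| / SD_pooled = |86.9 − 60.4| / 24.2 = 26.5 / 24.2 = 1.095.
For two independent groups with equal n: n = 2·((z_{α/2} + z_β) / d)².
z_{α/2} + z_β = 1.960 + 0.524 = 2.484.
n = 2 × (2.484 / 1.095)² = 2 × 2.268² = 2 × 5.15 = 10.3.
Round up to the next whole participant.

n = 11 per group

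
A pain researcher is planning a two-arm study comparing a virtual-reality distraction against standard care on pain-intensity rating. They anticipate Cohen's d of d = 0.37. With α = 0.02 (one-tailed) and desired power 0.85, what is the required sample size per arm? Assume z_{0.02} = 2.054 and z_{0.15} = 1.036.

For two independent groups with equal n: n = 2·((z_{α} + z_β) / d)².
z_{α} + z_β = 2.054 + 1.036 = 3.090.
n = 2 × (3.090 / 0.37)² = 2 × 8.351² = 2 × 69.75 = 139.5.
Round up to the next whole participant.

n = 140 per group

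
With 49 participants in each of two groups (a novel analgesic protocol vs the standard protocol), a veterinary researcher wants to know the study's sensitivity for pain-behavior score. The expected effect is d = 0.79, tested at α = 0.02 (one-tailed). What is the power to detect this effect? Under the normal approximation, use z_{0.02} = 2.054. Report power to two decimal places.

For two equal groups, power = Φ(d·√(n/2) − z_{α}).
d·√(n/2) = 0.79 × √(49/2) = 0.79 × 4.950 = 3.910.
z_β = 3.910 − 2.054 = 1.856.
Power = Φ(1.856) = 0.968.

power ≈ 0.97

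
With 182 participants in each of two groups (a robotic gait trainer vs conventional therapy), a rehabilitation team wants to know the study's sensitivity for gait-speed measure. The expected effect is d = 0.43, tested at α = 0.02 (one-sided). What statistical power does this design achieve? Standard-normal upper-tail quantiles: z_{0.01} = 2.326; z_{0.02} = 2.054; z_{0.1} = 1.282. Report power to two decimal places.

power ≈ 0.98

For two equal groups, power = Φ(d·√(n/2) − z_{α}).
d·√(n/2) = 0.43 × √(182/2) = 0.43 × 9.539 = 4.102.
z_β = 4.102 − 2.054 = 2.048.
Power = Φ(2.048) = 0.980.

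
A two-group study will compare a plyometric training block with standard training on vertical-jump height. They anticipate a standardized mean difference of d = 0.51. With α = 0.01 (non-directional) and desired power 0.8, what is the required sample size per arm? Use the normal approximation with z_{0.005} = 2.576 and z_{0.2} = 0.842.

n = 90 per group

For two independent groups with equal n: n = 2·((z_{α/2} + z_β) / d)².
z_{α/2} + z_β = 2.576 + 0.842 = 3.418.
n = 2 × (3.418 / 0.51)² = 2 × 6.702² = 2 × 44.92 = 89.8.
Round up to the next whole participant.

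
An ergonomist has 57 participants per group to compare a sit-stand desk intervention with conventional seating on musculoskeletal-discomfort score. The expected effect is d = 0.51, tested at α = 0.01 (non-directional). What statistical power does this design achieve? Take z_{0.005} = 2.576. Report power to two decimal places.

For two equal groups, power = Φ(d·√(n/2) − z_{α/2}).
d·√(n/2) = 0.51 × √(57/2) = 0.51 × 5.339 = 2.723.
z_β = 2.723 − 2.576 = 0.147.
Power = Φ(0.147) = 0.558.

power ≈ 0.56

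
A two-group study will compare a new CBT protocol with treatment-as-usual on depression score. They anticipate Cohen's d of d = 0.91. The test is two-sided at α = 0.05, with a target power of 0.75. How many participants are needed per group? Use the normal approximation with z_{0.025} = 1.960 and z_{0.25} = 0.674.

For two independent groups with equal n: n = 2·((z_{α/2} + z_β) / d)².
z_{α/2} + z_β = 1.960 + 0.674 = 2.634.
n = 2 × (2.634 / 0.91)² = 2 × 2.895² = 2 × 8.38 = 16.8.
Round up to the next whole participant.

n = 17 per group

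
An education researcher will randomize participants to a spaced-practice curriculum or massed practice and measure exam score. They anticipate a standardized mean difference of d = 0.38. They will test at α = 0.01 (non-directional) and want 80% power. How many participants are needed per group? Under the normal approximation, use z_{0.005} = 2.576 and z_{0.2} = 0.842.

n = 162 per group

For two independent groups with equal n: n = 2·((z_{α/2} + z_β) / d)².
z_{α/2} + z_β = 2.576 + 0.842 = 3.418.
n = 2 × (3.418 / 0.38)² = 2 × 8.995² = 2 × 80.91 = 161.8.
Round up to the next whole participant.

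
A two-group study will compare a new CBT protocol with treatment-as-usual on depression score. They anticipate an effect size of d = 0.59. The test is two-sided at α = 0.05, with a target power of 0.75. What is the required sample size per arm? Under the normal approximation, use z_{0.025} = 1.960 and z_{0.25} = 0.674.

n = 40 per group

For two independent groups with equal n: n = 2·((z_{α/2} + z_β) / d)².
z_{α/2} + z_β = 1.960 + 0.674 = 2.634.
n = 2 × (2.634 / 0.59)² = 2 × 4.464² = 2 × 19.93 = 39.9.
Round up to the next whole participant.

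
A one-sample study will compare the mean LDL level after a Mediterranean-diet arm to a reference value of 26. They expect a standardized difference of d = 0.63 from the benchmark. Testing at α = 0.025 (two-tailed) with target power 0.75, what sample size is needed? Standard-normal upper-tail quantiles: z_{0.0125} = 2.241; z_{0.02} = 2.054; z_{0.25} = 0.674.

For a one-sample test: n = ((z_{α/2} + z_β) / d)².
z_{α/2} + z_β = 2.241 + 0.674 = 2.915.
n = (2.915 / 0.63)² = 4.627² = 21.41.
Round up.

n = 22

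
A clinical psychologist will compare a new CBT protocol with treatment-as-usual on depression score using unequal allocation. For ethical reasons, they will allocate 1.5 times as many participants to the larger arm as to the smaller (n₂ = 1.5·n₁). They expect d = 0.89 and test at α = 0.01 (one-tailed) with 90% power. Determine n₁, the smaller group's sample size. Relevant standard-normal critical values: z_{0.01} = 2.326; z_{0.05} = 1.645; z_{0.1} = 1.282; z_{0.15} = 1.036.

n₁ = 28

With allocation ratio k = n₂/n₁ = 1.5, Var(x̄₁−x̄₂) = σ²(1/n₁ + 1/(k·n₁)) = σ²·(k+1)/(k·n₁).
So n₁ = (1 + 1/k)·((z_{α} + z_β)/d)² = 1.667 × (3.608/0.89)².
n₁ = 1.667 × 16.43 = 27.4.
Round up: n₁ = 28, giving n₂ = 1.5 × 28 = 42.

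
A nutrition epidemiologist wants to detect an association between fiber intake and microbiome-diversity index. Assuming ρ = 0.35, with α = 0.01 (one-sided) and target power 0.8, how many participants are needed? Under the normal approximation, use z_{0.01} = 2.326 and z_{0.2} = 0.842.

Fisher's z: C = ½·ln((1+r)/(1−r)) = ½·ln(2.0769) = 0.3654.
n = ((z_{α} + z_β)/C)² + 3.
(2.326 + 0.842) / 0.3654 = 3.168 / 0.3654 = 8.670.
n = 8.670² + 3 = 75.17 + 3 = 78.2.
Round up.

n = 79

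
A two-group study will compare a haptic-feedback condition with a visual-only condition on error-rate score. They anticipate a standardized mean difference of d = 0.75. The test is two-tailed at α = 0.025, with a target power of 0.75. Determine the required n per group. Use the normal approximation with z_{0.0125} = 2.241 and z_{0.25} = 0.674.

n = 31 per group

For two independent groups with equal n: n = 2·((z_{α/2} + z_β) / d)².
z_{α/2} + z_β = 2.241 + 0.674 = 2.915.
n = 2 × (2.915 / 0.75)² = 2 × 3.887² = 2 × 15.11 = 30.2.
Round up to the next whole participant.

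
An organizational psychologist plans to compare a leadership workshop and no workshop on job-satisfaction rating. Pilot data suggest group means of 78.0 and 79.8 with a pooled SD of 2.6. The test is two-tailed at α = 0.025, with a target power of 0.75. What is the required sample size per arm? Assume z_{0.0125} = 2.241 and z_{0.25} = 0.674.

n = 36 per group

Cohen's d = |M₁ − M₂| / SD_pooled = |78.0 − 79.8| / 2.6 = 1.8 / 2.6 = 0.692.
For two independent groups with equal n: n = 2·((z_{α/2} + z_β) / d)².
z_{α/2} + z_β = 2.241 + 0.674 = 2.915.
n = 2 × (2.915 / 0.692)² = 2 × 4.212² = 2 × 17.74 = 35.5.
Round up to the next whole participant.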